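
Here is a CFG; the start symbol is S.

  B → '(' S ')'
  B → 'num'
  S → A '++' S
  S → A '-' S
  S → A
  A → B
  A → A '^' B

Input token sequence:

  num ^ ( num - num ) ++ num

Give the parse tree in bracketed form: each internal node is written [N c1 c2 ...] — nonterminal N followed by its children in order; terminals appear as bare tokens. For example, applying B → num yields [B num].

S
A ++ S
A ^ B ++ S
B ^ B ++ S
num ^ B ++ S
num ^ ( S ) ++ S
num ^ ( A - S ) ++ S
num ^ ( B - S ) ++ S
num ^ ( num - S ) ++ S
num ^ ( num - A ) ++ S
num ^ ( num - B ) ++ S
num ^ ( num - num ) ++ S
num ^ ( num - num ) ++ A
num ^ ( num - num ) ++ B
num ^ ( num - num ) ++ num

[S [A [A [B num]] ^ [B ( [S [A [B num]] - [S [A [B num]]]] )]] ++ [S [A [B num]]]]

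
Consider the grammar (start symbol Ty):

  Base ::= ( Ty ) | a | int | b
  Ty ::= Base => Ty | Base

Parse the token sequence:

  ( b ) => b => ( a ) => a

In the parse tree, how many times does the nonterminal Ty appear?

6

[Ty [Base ( [Ty [Base b]] )] => [Ty [Base b] => [Ty [Base ( [Ty [Base a]] )] => [Ty [Base a]]]]]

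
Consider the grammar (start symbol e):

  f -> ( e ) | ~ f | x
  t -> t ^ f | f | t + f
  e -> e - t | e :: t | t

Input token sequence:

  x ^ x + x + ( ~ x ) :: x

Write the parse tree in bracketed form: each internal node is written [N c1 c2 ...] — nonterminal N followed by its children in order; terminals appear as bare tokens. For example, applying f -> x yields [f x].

e
e :: t
t :: t
t + f :: t
t + f + f :: t
t ^ f + f + f :: t
f ^ f + f + f :: t
x ^ f + f + f :: t
x ^ x + f + f :: t
x ^ x + x + f :: t
x ^ x + x + ( e ) :: t
x ^ x + x + ( t ) :: t
x ^ x + x + ( f ) :: t
x ^ x + x + ( ~ f ) :: t
x ^ x + x + ( ~ x ) :: t
x ^ x + x + ( ~ x ) :: f
x ^ x + x + ( ~ x ) :: x

[e [e [t [t [t [t [f x]] ^ [f x]] + [f x]] + [f ( [e [t [f ~ [f x]]]] )]]] :: [t [f x]]]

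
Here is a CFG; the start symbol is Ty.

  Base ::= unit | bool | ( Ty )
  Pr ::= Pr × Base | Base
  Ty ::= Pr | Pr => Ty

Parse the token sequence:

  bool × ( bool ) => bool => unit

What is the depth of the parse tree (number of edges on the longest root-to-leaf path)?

[Ty [Pr [Pr [Base bool]] × [Base ( [Ty [Pr [Base bool]]] )]] => [Ty [Pr [Base bool]] => [Ty [Pr [Base unit]]]]]

6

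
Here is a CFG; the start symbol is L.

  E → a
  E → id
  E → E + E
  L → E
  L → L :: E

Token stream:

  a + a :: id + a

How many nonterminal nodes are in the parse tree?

8

[L [L [E [E a] + [E a]]] :: [E [E id] + [E a]]]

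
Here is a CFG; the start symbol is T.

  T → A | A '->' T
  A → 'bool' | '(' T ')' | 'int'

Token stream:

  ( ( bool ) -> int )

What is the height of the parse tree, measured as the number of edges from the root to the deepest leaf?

6

[T [A ( [T [A ( [T [A bool]] )] -> [T [A int]]] )]]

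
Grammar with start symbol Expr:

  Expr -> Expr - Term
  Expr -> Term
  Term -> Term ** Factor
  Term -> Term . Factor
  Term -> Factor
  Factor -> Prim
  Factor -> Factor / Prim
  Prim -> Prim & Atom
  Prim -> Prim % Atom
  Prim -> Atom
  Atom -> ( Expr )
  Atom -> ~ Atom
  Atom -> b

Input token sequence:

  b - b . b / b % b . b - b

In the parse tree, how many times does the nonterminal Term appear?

5

[Expr [Expr [Expr [Term [Factor [Prim [Atom b]]]]] - [Term [Term [Term [Factor [Prim [Atom b]]]] . [Factor [Factor [Prim [Atom b]]] / [Prim [Prim [Atom b]] % [Atom b]]]] . [Factor [Prim [Atom b]]]]] - [Term [Factor [Prim [Atom b]]]]]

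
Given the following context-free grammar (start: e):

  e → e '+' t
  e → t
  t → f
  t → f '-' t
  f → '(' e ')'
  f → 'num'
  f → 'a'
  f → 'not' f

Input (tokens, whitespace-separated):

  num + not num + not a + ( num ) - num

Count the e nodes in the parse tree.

[e [e [e [e [t [f num]]] + [t [f not [f num]]]] + [t [f not [f a]]]] + [t [f ( [e [t [f num]]] )] - [t [f num]]]]

5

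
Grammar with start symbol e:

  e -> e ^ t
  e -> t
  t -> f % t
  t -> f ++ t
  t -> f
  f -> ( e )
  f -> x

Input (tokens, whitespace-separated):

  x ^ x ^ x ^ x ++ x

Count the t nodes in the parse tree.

[e [e [e [e [t [f x]]] ^ [t [f x]]] ^ [t [f x]]] ^ [t [f x] ++ [t [f x]]]]

5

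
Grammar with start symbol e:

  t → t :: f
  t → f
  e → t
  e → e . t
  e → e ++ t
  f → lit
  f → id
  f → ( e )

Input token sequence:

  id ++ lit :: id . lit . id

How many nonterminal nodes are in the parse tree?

14

[e [e [e [e [t [f id]]] ++ [t [t [f lit]] :: [f id]]] . [t [f lit]]] . [t [f id]]]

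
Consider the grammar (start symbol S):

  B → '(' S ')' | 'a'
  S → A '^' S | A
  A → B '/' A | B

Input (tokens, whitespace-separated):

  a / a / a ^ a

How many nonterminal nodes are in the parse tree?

[S [A [B a] / [A [B a] / [A [B a]]]] ^ [S [A [B a]]]]

10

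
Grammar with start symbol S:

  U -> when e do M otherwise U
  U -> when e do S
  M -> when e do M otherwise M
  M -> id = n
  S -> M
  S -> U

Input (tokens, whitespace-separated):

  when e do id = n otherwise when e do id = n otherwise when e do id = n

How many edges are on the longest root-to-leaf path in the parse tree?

[S [U when e do [M id = n] otherwise [U when e do [M id = n] otherwise [U when e do [S [M id = n]]]]]]

6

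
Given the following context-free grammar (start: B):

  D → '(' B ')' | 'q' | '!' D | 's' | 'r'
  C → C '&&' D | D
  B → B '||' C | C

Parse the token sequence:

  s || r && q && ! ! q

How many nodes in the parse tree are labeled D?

[B [B [C [D s]]] || [C [C [C [D r]] && [D q]] && [D ! [D ! [D q]]]]]

6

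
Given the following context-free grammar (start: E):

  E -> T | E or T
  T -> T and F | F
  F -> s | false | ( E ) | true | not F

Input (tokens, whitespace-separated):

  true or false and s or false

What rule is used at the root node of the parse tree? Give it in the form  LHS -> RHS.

E -> E or T

[E [E [E [T [F true]]] or [T [T [F false]] and [F s]]] or [T [F false]]]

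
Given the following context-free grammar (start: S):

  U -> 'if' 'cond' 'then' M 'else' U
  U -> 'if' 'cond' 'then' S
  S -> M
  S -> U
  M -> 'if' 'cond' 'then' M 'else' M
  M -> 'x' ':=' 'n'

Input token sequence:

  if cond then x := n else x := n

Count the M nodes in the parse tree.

3

[S [M if cond then [M x := n] else [M x := n]]]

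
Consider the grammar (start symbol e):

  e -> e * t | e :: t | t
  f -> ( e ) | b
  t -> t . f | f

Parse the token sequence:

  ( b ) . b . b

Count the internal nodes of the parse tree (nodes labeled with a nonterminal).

[e [t [t [t [f ( [e [t [f b]]] )]] . [f b]] . [f b]]]

10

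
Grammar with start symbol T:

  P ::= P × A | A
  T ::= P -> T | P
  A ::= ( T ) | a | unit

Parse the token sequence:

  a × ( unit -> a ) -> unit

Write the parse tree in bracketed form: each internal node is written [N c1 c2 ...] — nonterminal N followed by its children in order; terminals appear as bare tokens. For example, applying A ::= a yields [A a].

[T [P [P [A a]] × [A ( [T [P [A unit]] -> [T [P [A a]]]] )]] -> [T [P [A unit]]]]

T
P -> T
P × A -> T
A × A -> T
a × A -> T
a × ( T ) -> T
a × ( P -> T ) -> T
a × ( A -> T ) -> T
a × ( unit -> T ) -> T
a × ( unit -> P ) -> T
a × ( unit -> A ) -> T
a × ( unit -> a ) -> T
a × ( unit -> a ) -> P
a × ( unit -> a ) -> A
a × ( unit -> a ) -> unit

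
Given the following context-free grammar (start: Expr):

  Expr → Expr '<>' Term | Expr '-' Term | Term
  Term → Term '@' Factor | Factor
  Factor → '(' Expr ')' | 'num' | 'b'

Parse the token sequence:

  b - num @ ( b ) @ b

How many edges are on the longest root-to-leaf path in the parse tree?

[Expr [Expr [Term [Factor b]]] - [Term [Term [Term [Factor num]] @ [Factor ( [Expr [Term [Factor b]]] )]] @ [Factor b]]]

7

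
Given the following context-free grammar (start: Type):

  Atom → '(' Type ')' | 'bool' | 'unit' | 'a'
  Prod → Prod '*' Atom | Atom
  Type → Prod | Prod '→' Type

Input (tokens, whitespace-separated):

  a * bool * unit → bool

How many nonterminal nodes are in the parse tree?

[Type [Prod [Prod [Prod [Atom a]] * [Atom bool]] * [Atom unit]] → [Type [Prod [Atom bool]]]]

10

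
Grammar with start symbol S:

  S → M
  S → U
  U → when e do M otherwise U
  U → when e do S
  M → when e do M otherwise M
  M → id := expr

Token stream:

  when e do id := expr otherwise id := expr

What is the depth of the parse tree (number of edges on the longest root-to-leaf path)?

3

[S [M when e do [M id := expr] otherwise [M id := expr]]]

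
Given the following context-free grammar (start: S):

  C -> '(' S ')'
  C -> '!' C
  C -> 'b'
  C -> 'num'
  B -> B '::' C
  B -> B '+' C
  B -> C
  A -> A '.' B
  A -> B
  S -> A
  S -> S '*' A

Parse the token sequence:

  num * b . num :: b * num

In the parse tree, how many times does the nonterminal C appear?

5

[S [S [S [A [B [C num]]]] * [A [A [B [C b]]] . [B [B [C num]] :: [C b]]]] * [A [B [C num]]]]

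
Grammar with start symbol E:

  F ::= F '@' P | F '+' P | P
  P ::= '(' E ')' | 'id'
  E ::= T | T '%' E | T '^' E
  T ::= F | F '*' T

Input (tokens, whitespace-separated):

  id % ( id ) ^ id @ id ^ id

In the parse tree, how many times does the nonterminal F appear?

[E [T [F [P id]]] % [E [T [F [P ( [E [T [F [P id]]]] )]]] ^ [E [T [F [F [P id]] @ [P id]]] ^ [E [T [F [P id]]]]]]]

6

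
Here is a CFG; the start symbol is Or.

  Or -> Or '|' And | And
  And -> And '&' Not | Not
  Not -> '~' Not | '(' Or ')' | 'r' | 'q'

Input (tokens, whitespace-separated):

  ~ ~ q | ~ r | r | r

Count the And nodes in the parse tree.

4

[Or [Or [Or [Or [And [Not ~ [Not ~ [Not q]]]]] | [And [Not ~ [Not r]]]] | [And [Not r]]] | [And [Not r]]]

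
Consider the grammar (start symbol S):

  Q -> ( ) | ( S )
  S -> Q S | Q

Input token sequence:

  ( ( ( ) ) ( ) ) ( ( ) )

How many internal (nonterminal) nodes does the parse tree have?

[S [Q ( [S [Q ( [S [Q ( )]] )] [S [Q ( )]]] )] [S [Q ( [S [Q ( )]] )]]]

12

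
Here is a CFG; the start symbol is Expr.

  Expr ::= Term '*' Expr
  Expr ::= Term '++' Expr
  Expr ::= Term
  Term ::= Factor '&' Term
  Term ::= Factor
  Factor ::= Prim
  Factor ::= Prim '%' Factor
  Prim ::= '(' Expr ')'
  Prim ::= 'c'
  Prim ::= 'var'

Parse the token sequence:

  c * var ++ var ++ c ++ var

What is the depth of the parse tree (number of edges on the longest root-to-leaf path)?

[Expr [Term [Factor [Prim c]]] * [Expr [Term [Factor [Prim var]]] ++ [Expr [Term [Factor [Prim var]]] ++ [Expr [Term [Factor [Prim c]]] ++ [Expr [Term [Factor [Prim var]]]]]]]]

8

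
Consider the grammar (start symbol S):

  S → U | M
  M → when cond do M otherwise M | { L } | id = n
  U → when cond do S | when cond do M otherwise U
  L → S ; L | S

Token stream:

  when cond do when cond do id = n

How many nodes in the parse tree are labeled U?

2

[S [U when cond do [S [U when cond do [S [M id = n]]]]]]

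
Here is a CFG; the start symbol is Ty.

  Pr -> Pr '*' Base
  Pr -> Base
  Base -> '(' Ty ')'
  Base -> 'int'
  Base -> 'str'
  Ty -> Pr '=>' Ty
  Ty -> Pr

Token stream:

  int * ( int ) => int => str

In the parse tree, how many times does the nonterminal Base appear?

[Ty [Pr [Pr [Base int]] * [Base ( [Ty [Pr [Base int]]] )]] => [Ty [Pr [Base int]] => [Ty [Pr [Base str]]]]]

5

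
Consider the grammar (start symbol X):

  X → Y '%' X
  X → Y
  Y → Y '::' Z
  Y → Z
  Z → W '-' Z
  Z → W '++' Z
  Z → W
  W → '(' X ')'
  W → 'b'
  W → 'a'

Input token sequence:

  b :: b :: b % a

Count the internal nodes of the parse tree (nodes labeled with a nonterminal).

14

[X [Y [Y [Y [Z [W b]]] :: [Z [W b]]] :: [Z [W b]]] % [X [Y [Z [W a]]]]]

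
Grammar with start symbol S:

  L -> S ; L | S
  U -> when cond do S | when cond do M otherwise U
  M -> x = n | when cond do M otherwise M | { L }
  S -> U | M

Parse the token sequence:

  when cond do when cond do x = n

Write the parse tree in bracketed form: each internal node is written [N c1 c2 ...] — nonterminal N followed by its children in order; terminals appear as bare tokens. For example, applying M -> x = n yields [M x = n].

S
U
when cond do S
when cond do U
when cond do when cond do S
when cond do when cond do M
when cond do when cond do x = n

[S [U when cond do [S [U when cond do [S [M x = n]]]]]]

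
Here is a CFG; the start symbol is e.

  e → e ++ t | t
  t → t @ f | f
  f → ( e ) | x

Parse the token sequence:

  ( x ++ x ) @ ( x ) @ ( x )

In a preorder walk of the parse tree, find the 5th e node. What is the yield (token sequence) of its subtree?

[e [t [t [t [f ( [e [e [t [f x]]] ++ [t [f x]]] )]] @ [f ( [e [t [f x]]] )]] @ [f ( [e [t [f x]]] )]]]

x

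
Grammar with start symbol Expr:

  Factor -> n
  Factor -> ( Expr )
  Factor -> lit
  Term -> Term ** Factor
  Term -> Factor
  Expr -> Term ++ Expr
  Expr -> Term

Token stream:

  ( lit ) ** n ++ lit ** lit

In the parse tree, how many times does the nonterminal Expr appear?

3

[Expr [Term [Term [Factor ( [Expr [Term [Factor lit]]] )]] ** [Factor n]] ++ [Expr [Term [Term [Factor lit]] ** [Factor lit]]]]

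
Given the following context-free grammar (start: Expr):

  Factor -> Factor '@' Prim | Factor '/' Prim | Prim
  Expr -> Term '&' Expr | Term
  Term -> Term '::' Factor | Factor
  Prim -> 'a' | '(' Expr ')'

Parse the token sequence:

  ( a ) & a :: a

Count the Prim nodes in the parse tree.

[Expr [Term [Factor [Prim ( [Expr [Term [Factor [Prim a]]]] )]]] & [Expr [Term [Term [Factor [Prim a]]] :: [Factor [Prim a]]]]]

4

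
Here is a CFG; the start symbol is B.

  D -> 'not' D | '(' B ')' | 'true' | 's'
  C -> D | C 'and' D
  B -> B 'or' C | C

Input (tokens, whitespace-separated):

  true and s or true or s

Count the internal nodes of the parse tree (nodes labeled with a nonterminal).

[B [B [B [C [C [D true]] and [D s]]] or [C [D true]]] or [C [D s]]]

11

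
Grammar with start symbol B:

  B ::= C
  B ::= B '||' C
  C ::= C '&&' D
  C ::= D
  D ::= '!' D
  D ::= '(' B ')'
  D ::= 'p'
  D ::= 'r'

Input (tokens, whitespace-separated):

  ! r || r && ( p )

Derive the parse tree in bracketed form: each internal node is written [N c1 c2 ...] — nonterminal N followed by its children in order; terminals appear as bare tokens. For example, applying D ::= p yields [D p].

[B [B [C [D ! [D r]]]] || [C [C [D r]] && [D ( [B [C [D p]]] )]]]

B
B || C
C || C
D || C
! D || C
! r || C
! r || C && D
! r || D && D
! r || r && D
! r || r && ( B )
! r || r && ( C )
! r || r && ( D )
! r || r && ( p )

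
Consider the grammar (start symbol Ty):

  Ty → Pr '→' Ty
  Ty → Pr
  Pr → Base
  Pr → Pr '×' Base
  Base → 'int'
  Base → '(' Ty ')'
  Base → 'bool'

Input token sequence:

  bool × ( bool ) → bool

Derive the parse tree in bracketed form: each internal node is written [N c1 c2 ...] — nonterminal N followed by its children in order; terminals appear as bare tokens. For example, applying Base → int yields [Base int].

Ty
Pr → Ty
Pr × Base → Ty
Base × Base → Ty
bool × Base → Ty
bool × ( Ty ) → Ty
bool × ( Pr ) → Ty
bool × ( Base ) → Ty
bool × ( bool ) → Ty
bool × ( bool ) → Pr
bool × ( bool ) → Base
bool × ( bool ) → bool

[Ty [Pr [Pr [Base bool]] × [Base ( [Ty [Pr [Base bool]]] )]] → [Ty [Pr [Base bool]]]]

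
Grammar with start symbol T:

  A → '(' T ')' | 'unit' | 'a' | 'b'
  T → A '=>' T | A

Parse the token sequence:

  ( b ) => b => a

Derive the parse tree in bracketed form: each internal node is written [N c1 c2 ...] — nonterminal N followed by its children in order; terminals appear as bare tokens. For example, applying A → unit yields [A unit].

T
A => T
( T ) => T
( A ) => T
( b ) => T
( b ) => A => T
( b ) => b => T
( b ) => b => A
( b ) => b => a

[T [A ( [T [A b]] )] => [T [A b] => [T [A a]]]]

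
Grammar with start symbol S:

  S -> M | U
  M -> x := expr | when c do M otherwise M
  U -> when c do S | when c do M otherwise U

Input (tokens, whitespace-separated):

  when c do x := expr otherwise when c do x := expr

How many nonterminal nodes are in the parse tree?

[S [U when c do [M x := expr] otherwise [U when c do [S [M x := expr]]]]]

6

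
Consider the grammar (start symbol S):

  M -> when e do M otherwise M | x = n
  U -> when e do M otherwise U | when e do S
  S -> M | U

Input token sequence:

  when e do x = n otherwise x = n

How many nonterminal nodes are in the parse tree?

4

[S [M when e do [M x = n] otherwise [M x = n]]]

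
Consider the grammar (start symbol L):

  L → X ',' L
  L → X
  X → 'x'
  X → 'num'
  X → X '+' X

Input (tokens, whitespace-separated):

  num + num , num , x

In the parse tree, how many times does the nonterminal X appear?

5

[L [X [X num] + [X num]] , [L [X num] , [L [X x]]]]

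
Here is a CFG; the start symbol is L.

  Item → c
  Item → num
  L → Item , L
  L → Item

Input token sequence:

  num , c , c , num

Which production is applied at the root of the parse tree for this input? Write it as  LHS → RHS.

[L [Item num] , [L [Item c] , [L [Item c] , [L [Item num]]]]]

L → Item , L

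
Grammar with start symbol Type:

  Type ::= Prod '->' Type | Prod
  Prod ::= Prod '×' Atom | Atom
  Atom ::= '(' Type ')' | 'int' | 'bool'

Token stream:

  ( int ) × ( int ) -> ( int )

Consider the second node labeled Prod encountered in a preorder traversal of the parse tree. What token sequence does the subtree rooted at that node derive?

[Type [Prod [Prod [Atom ( [Type [Prod [Atom int]]] )]] × [Atom ( [Type [Prod [Atom int]]] )]] -> [Type [Prod [Atom ( [Type [Prod [Atom int]]] )]]]]

( int )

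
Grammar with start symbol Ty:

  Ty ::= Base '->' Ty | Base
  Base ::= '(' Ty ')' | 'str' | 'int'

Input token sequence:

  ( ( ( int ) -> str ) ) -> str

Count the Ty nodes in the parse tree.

6

[Ty [Base ( [Ty [Base ( [Ty [Base ( [Ty [Base int]] )] -> [Ty [Base str]]] )]] )] -> [Ty [Base str]]]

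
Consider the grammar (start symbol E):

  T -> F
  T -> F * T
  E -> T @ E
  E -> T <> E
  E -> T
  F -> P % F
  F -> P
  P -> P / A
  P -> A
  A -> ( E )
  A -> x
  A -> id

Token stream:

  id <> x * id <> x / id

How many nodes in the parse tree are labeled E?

[E [T [F [P [A id]]]] <> [E [T [F [P [A x]]] * [T [F [P [A id]]]]] <> [E [T [F [P [P [A x]] / [A id]]]]]]]

3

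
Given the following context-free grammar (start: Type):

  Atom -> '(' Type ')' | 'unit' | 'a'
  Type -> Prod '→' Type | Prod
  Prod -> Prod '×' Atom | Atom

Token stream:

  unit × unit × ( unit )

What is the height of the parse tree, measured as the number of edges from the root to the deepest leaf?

6

[Type [Prod [Prod [Prod [Atom unit]] × [Atom unit]] × [Atom ( [Type [Prod [Atom unit]]] )]]]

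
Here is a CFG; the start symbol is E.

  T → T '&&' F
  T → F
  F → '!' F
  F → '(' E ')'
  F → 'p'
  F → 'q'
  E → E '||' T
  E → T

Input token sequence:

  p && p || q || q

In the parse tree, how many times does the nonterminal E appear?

3

[E [E [E [T [T [F p]] && [F p]]] || [T [F q]]] || [T [F q]]]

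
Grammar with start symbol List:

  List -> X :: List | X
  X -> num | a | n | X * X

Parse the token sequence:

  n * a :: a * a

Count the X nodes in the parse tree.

[List [X [X n] * [X a]] :: [List [X [X a] * [X a]]]]

6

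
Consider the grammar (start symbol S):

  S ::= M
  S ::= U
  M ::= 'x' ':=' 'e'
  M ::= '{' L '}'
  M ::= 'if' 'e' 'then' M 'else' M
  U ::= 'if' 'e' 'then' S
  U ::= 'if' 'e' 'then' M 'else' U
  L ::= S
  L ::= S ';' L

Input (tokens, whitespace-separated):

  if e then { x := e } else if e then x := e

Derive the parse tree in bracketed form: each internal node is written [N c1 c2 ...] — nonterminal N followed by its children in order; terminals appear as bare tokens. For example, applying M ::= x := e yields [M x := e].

[S [U if e then [M { [L [S [M x := e]]] }] else [U if e then [S [M x := e]]]]]

S
U
if e then M else U
if e then { L } else U
if e then { S } else U
if e then { M } else U
if e then { x := e } else U
if e then { x := e } else if e then S
if e then { x := e } else if e then M
if e then { x := e } else if e then x := e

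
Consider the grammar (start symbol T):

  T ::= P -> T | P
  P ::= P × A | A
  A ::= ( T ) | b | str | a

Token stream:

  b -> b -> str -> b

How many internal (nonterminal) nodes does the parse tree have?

12

[T [P [A b]] -> [T [P [A b]] -> [T [P [A str]] -> [T [P [A b]]]]]]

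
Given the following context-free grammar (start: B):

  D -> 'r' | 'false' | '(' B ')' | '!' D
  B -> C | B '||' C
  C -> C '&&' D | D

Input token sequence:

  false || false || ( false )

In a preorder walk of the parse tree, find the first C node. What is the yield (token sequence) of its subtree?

[B [B [B [C [D false]]] || [C [D false]]] || [C [D ( [B [C [D false]]] )]]]

false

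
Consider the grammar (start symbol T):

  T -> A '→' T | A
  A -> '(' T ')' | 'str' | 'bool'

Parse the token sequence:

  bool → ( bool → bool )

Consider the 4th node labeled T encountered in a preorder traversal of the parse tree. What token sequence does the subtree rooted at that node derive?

bool

[T [A bool] → [T [A ( [T [A bool] → [T [A bool]]] )]]]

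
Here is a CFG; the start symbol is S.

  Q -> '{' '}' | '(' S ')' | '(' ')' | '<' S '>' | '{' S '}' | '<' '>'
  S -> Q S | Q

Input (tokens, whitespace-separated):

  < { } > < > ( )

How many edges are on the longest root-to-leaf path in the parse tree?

4

[S [Q < [S [Q { }]] >] [S [Q < >] [S [Q ( )]]]]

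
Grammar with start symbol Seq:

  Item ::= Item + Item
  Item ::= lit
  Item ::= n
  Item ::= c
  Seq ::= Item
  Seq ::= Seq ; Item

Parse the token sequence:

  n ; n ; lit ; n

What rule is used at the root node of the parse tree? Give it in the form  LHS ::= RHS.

[Seq [Seq [Seq [Seq [Item n]] ; [Item n]] ; [Item lit]] ; [Item n]]

Seq ::= Seq ; Item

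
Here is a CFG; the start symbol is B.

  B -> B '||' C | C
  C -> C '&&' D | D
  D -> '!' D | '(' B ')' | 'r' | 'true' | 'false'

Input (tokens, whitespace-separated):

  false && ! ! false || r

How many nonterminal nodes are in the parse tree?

10

[B [B [C [C [D false]] && [D ! [D ! [D false]]]]] || [C [D r]]]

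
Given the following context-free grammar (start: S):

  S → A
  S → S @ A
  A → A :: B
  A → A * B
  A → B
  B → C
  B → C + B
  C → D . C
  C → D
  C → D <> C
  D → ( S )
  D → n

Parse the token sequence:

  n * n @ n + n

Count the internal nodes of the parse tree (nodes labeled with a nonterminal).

[S [S [A [A [B [C [D n]]]] * [B [C [D n]]]]] @ [A [B [C [D n]] + [B [C [D n]]]]]]

17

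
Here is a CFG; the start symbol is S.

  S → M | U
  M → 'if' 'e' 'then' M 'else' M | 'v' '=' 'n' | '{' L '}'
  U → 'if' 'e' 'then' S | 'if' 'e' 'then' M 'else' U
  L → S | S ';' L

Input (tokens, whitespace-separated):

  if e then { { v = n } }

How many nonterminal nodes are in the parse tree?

[S [U if e then [S [M { [L [S [M { [L [S [M v = n]]] }]]] }]]]]

10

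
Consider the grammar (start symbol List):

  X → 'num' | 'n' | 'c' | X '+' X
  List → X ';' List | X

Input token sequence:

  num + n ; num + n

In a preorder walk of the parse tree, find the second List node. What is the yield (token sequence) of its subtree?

[List [X [X num] + [X n]] ; [List [X [X num] + [X n]]]]

num + n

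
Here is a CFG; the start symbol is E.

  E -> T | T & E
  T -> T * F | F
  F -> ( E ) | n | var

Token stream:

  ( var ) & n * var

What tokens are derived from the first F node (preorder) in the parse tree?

[E [T [F ( [E [T [F var]]] )]] & [E [T [T [F n]] * [F var]]]]

( var )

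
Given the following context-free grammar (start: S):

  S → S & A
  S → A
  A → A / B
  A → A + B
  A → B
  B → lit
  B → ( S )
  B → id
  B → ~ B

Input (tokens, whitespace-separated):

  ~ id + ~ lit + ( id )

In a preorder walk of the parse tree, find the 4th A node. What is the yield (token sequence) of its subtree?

[S [A [A [A [B ~ [B id]]] + [B ~ [B lit]]] + [B ( [S [A [B id]]] )]]]

id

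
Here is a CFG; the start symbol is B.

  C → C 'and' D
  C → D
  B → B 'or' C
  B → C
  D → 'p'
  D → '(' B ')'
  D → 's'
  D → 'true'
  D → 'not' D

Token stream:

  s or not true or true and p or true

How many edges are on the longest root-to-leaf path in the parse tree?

6

[B [B [B [B [C [D s]]] or [C [D not [D true]]]] or [C [C [D true]] and [D p]]] or [C [D true]]]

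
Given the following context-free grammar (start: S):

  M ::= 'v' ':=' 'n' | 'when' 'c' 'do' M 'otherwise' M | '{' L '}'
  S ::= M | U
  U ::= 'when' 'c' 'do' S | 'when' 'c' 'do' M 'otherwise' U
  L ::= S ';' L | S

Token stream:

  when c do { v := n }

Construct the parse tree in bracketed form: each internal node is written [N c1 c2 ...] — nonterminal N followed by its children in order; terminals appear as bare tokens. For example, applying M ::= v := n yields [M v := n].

S
U
when c do S
when c do M
when c do { L }
when c do { S }
when c do { M }
when c do { v := n }

[S [U when c do [S [M { [L [S [M v := n]]] }]]]]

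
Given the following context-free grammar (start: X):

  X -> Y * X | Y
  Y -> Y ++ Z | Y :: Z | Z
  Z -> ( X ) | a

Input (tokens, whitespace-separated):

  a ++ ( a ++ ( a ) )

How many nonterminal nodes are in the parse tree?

[X [Y [Y [Z a]] ++ [Z ( [X [Y [Y [Z a]] ++ [Z ( [X [Y [Z a]]] )]]] )]]]

13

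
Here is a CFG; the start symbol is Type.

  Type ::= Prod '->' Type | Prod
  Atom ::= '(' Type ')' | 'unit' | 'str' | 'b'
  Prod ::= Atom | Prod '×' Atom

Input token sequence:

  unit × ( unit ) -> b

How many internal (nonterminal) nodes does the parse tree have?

[Type [Prod [Prod [Atom unit]] × [Atom ( [Type [Prod [Atom unit]]] )]] -> [Type [Prod [Atom b]]]]

11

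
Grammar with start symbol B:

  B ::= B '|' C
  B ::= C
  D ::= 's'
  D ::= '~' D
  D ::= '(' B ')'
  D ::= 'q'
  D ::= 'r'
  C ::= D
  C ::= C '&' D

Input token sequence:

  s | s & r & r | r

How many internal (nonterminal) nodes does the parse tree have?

[B [B [B [C [D s]]] | [C [C [C [D s]] & [D r]] & [D r]]] | [C [D r]]]

13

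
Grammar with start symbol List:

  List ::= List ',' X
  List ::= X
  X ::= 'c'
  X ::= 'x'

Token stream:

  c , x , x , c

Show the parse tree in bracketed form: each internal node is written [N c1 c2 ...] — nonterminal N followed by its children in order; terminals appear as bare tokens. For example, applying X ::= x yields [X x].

[List [List [List [List [X c]] , [X x]] , [X x]] , [X c]]

List
List , X
List , X , X
List , X , X , X
X , X , X , X
c , X , X , X
c , x , X , X
c , x , x , X
c , x , x , c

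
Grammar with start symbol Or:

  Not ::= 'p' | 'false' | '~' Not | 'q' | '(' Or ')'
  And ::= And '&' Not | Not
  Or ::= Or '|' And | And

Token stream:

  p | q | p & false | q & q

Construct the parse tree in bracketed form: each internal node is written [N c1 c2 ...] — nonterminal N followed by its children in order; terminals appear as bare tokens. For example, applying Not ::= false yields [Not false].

[Or [Or [Or [Or [And [Not p]]] | [And [Not q]]] | [And [And [Not p]] & [Not false]]] | [And [And [Not q]] & [Not q]]]

Or
Or | And
Or | And | And
Or | And | And | And
And | And | And | And
Not | And | And | And
p | And | And | And
p | Not | And | And
p | q | And | And
p | q | And & Not | And
p | q | Not & Not | And
p | q | p & Not | And
p | q | p & false | And
p | q | p & false | And & Not
p | q | p & false | Not & Not
p | q | p & false | q & Not
p | q | p & false | q & q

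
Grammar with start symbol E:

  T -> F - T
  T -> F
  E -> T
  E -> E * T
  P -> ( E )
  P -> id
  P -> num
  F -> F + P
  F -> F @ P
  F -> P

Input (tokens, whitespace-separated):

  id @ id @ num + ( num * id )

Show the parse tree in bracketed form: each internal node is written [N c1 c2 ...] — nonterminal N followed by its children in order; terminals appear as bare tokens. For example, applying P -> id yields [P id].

[E [T [F [F [F [F [P id]] @ [P id]] @ [P num]] + [P ( [E [E [T [F [P num]]]] * [T [F [P id]]]] )]]]]

E
T
F
F + P
F @ P + P
F @ P @ P + P
P @ P @ P + P
id @ P @ P + P
id @ id @ P + P
id @ id @ num + P
id @ id @ num + ( E )
id @ id @ num + ( E * T )
id @ id @ num + ( T * T )
id @ id @ num + ( F * T )
id @ id @ num + ( P * T )
id @ id @ num + ( num * T )
id @ id @ num + ( num * F )
id @ id @ num + ( num * P )
id @ id @ num + ( num * id )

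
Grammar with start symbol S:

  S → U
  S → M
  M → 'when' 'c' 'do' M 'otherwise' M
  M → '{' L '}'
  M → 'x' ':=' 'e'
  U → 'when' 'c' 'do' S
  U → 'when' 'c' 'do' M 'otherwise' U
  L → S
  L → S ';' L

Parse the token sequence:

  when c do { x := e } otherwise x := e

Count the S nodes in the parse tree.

2

[S [M when c do [M { [L [S [M x := e]]] }] otherwise [M x := e]]]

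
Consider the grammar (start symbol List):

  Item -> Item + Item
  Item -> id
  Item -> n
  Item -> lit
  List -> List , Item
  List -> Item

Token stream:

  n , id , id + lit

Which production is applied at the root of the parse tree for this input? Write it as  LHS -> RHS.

List -> List , Item

[List [List [List [Item n]] , [Item id]] , [Item [Item id] + [Item lit]]]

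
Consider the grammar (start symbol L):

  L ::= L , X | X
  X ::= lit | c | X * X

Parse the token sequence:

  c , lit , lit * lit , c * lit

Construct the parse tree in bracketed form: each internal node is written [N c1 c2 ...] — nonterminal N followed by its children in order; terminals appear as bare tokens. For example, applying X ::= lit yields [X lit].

L
L , X
L , X , X
L , X , X , X
X , X , X , X
c , X , X , X
c , lit , X , X
c , lit , X * X , X
c , lit , lit * X , X
c , lit , lit * lit , X
c , lit , lit * lit , X * X
c , lit , lit * lit , c * X
c , lit , lit * lit , c * lit

[L [L [L [L [X c]] , [X lit]] , [X [X lit] * [X lit]]] , [X [X c] * [X lit]]]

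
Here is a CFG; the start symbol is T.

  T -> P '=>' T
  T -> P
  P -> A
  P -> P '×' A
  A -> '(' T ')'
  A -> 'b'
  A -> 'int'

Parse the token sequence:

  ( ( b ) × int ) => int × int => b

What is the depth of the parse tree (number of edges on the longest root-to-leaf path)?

[T [P [A ( [T [P [P [A ( [T [P [A b]]] )]] × [A int]]] )]] => [T [P [P [A int]] × [A int]] => [T [P [A b]]]]]

10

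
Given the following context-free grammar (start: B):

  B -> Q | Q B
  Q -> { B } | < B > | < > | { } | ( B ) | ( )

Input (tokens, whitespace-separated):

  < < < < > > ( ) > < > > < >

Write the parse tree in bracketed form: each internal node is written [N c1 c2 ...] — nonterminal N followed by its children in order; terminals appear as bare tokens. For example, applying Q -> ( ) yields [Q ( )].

B
Q B
< B > B
< Q B > B
< < B > B > B
< < Q B > B > B
< < < B > B > B > B
< < < Q > B > B > B
< < < < > > B > B > B
< < < < > > Q > B > B
< < < < > > ( ) > B > B
< < < < > > ( ) > Q > B
< < < < > > ( ) > < > > B
< < < < > > ( ) > < > > Q
< < < < > > ( ) > < > > < >

[B [Q < [B [Q < [B [Q < [B [Q < >]] >] [B [Q ( )]]] >] [B [Q < >]]] >] [B [Q < >]]]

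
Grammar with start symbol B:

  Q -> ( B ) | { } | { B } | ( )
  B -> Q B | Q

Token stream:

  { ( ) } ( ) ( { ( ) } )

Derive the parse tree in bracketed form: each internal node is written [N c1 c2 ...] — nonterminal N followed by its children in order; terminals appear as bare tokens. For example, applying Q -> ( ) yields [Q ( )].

B
Q B
{ B } B
{ Q } B
{ ( ) } B
{ ( ) } Q B
{ ( ) } ( ) B
{ ( ) } ( ) Q
{ ( ) } ( ) ( B )
{ ( ) } ( ) ( Q )
{ ( ) } ( ) ( { B } )
{ ( ) } ( ) ( { Q } )
{ ( ) } ( ) ( { ( ) } )

[B [Q { [B [Q ( )]] }] [B [Q ( )] [B [Q ( [B [Q { [B [Q ( )]] }]] )]]]]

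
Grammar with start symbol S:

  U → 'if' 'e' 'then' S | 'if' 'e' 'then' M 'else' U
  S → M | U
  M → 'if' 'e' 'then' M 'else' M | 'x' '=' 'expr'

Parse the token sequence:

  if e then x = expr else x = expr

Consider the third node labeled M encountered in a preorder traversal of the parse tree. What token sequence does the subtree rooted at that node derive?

[S [M if e then [M x = expr] else [M x = expr]]]

x = expr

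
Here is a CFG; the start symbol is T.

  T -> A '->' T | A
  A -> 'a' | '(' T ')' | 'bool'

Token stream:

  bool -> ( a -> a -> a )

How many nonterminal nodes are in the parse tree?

[T [A bool] -> [T [A ( [T [A a] -> [T [A a] -> [T [A a]]]] )]]]

10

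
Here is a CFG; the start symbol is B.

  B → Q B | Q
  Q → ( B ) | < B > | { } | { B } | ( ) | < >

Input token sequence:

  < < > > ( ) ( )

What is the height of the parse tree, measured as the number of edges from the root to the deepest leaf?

[B [Q < [B [Q < >]] >] [B [Q ( )] [B [Q ( )]]]]

4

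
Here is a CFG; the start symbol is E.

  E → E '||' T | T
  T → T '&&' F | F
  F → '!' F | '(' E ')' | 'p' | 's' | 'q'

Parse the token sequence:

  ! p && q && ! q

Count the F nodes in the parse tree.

[E [T [T [T [F ! [F p]]] && [F q]] && [F ! [F q]]]]

5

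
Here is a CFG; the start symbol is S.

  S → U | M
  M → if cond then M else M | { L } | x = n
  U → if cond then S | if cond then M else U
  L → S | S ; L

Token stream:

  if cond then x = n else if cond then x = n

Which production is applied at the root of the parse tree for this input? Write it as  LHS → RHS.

S → U

[S [U if cond then [M x = n] else [U if cond then [S [M x = n]]]]]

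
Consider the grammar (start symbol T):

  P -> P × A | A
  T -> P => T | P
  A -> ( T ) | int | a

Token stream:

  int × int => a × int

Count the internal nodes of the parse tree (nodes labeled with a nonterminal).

[T [P [P [A int]] × [A int]] => [T [P [P [A a]] × [A int]]]]

10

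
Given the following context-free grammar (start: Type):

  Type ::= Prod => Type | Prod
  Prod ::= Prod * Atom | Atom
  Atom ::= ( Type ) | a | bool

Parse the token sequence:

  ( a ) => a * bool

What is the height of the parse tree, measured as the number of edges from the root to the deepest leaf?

6

[Type [Prod [Atom ( [Type [Prod [Atom a]]] )]] => [Type [Prod [Prod [Atom a]] * [Atom bool]]]]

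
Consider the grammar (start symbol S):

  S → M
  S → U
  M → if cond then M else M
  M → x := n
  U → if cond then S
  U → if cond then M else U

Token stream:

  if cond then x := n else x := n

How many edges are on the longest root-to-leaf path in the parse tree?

3

[S [M if cond then [M x := n] else [M x := n]]]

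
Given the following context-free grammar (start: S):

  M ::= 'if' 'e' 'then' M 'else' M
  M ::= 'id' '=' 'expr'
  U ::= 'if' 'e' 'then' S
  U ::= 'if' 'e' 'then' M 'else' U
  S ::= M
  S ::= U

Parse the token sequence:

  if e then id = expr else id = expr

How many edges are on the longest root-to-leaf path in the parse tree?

[S [M if e then [M id = expr] else [M id = expr]]]

3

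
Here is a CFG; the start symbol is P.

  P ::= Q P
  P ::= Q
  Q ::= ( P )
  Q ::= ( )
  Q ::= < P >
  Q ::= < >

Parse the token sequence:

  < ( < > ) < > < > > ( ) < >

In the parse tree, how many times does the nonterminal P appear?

7

[P [Q < [P [Q ( [P [Q < >]] )] [P [Q < >] [P [Q < >]]]] >] [P [Q ( )] [P [Q < >]]]]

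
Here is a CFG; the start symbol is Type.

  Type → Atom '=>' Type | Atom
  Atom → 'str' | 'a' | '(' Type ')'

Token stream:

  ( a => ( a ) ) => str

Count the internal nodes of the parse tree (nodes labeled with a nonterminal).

[Type [Atom ( [Type [Atom a] => [Type [Atom ( [Type [Atom a]] )]]] )] => [Type [Atom str]]]

10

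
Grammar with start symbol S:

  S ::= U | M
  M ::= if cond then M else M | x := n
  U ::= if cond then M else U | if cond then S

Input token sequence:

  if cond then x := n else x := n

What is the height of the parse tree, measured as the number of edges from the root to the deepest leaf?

[S [M if cond then [M x := n] else [M x := n]]]

3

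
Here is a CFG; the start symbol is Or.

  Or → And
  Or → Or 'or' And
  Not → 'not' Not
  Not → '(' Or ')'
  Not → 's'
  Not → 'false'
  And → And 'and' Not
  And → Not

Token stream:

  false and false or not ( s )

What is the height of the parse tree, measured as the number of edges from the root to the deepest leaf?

7

[Or [Or [And [And [Not false]] and [Not false]]] or [And [Not not [Not ( [Or [And [Not s]]] )]]]]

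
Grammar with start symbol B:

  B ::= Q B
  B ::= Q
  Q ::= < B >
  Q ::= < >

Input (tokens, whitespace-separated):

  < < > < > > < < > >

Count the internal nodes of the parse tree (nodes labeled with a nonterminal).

[B [Q < [B [Q < >] [B [Q < >]]] >] [B [Q < [B [Q < >]] >]]]

10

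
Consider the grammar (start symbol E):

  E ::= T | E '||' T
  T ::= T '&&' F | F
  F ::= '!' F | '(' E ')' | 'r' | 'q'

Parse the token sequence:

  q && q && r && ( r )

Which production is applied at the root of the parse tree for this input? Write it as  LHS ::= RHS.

E ::= T

[E [T [T [T [T [F q]] && [F q]] && [F r]] && [F ( [E [T [F r]]] )]]]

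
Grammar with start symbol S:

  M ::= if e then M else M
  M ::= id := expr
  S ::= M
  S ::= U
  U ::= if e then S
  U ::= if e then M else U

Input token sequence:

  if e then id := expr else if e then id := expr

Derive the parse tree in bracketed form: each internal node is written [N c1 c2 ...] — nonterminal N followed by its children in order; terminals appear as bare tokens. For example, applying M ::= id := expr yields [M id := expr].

[S [U if e then [M id := expr] else [U if e then [S [M id := expr]]]]]

S
U
if e then M else U
if e then id := expr else U
if e then id := expr else if e then S
if e then id := expr else if e then M
if e then id := expr else if e then id := expr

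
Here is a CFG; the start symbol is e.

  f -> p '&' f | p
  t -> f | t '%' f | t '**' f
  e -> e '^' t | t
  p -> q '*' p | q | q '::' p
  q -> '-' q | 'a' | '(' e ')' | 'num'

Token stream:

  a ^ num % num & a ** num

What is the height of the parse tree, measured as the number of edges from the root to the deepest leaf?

[e [e [t [f [p [q a]]]]] ^ [t [t [t [f [p [q num]]]] % [f [p [q num]] & [f [p [q a]]]]] ** [f [p [q num]]]]]

7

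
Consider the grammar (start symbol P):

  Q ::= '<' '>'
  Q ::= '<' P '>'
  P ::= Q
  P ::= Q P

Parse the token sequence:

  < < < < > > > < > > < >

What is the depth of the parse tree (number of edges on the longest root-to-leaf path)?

8

[P [Q < [P [Q < [P [Q < [P [Q < >]] >]] >] [P [Q < >]]] >] [P [Q < >]]]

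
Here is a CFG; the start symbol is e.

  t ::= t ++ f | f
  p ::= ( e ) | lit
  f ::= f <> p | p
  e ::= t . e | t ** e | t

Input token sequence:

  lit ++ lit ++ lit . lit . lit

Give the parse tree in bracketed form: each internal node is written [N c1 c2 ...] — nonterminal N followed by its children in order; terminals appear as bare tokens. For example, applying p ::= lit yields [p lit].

e
t . e
t ++ f . e
t ++ f ++ f . e
f ++ f ++ f . e
p ++ f ++ f . e
lit ++ f ++ f . e
lit ++ p ++ f . e
lit ++ lit ++ f . e
lit ++ lit ++ p . e
lit ++ lit ++ lit . e
lit ++ lit ++ lit . t . e
lit ++ lit ++ lit . f . e
lit ++ lit ++ lit . p . e
lit ++ lit ++ lit . lit . e
lit ++ lit ++ lit . lit . t
lit ++ lit ++ lit . lit . f
lit ++ lit ++ lit . lit . p
lit ++ lit ++ lit . lit . lit

[e [t [t [t [f [p lit]]] ++ [f [p lit]]] ++ [f [p lit]]] . [e [t [f [p lit]]] . [e [t [f [p lit]]]]]]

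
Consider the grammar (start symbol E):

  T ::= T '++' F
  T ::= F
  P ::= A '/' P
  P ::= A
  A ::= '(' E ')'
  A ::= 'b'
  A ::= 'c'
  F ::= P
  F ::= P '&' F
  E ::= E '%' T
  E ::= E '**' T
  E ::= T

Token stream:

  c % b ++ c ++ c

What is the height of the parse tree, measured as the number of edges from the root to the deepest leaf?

7

[E [E [T [F [P [A c]]]]] % [T [T [T [F [P [A b]]]] ++ [F [P [A c]]]] ++ [F [P [A c]]]]]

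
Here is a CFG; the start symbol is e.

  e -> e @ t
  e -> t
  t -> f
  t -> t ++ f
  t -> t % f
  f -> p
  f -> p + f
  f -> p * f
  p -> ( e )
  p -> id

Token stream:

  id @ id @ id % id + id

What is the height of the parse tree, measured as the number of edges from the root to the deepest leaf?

6

[e [e [e [t [f [p id]]]] @ [t [f [p id]]]] @ [t [t [f [p id]]] % [f [p id] + [f [p id]]]]]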